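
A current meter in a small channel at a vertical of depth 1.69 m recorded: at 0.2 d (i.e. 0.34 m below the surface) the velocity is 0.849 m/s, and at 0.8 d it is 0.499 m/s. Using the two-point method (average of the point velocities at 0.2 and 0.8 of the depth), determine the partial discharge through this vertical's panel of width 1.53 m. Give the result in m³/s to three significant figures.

v̄ = (0.849 + 0.499) / 2 = 0.6740 m/s
q = v̄ × d × w = 0.6740 × 1.69 × 1.53 = 1.743 m³/s

1.74 m³/s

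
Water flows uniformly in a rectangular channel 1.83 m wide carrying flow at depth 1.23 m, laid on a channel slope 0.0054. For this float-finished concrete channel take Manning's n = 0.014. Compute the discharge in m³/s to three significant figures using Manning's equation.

A = b·y = 1.83 × 1.23 = 2.251 m²
P = b + 2y = 1.83 + 2×1.23 = 4.290 m
R = A/P = 2.251/4.290 = 0.5247 m
Q = (1/n)·A·R^(2/3)·S^(1/2) = (1/0.014) × 2.251 × 0.5247^(2/3) × 0.0054^(1/2) = 7.686 m³/s

7.69 m³/s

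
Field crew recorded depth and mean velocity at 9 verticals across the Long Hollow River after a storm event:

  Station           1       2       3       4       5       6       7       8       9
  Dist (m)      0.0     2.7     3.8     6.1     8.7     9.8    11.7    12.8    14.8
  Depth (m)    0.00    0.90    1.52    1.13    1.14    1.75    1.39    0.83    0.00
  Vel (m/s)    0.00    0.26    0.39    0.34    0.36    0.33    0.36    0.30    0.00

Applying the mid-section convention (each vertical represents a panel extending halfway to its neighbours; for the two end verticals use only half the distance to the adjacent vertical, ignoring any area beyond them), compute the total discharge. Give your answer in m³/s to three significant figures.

5.16 m³/s

w_2 = (3.8 − 0.0)/2 = 1.9 m; q_2 = 0.26 × 0.90 × 1.9 = 0.4446 m³/s
w_3 = (6.1 − 2.7)/2 = 1.7 m; q_3 = 0.39 × 1.52 × 1.7 = 1.008 m³/s
w_4 = (8.7 − 3.8)/2 = 2.45 m; q_4 = 0.34 × 1.13 × 2.45 = 0.9413 m³/s
w_5 = (9.8 − 6.1)/2 = 1.85 m; q_5 = 0.36 × 1.14 × 1.85 = 0.7592 m³/s
w_6 = (11.7 − 8.7)/2 = 1.5 m; q_6 = 0.33 × 1.75 × 1.5 = 0.8663 m³/s
w_7 = (12.8 − 9.8)/2 = 1.5 m; q_7 = 0.36 × 1.39 × 1.5 = 0.7506 m³/s
w_8 = (14.8 − 11.7)/2 = 1.55 m; q_8 = 0.30 × 0.83 × 1.55 = 0.3860 m³/s
Stations 1, 9 contribute zero (depth or velocity is 0).
Q = Σ qᵢ = 5.156 m³/s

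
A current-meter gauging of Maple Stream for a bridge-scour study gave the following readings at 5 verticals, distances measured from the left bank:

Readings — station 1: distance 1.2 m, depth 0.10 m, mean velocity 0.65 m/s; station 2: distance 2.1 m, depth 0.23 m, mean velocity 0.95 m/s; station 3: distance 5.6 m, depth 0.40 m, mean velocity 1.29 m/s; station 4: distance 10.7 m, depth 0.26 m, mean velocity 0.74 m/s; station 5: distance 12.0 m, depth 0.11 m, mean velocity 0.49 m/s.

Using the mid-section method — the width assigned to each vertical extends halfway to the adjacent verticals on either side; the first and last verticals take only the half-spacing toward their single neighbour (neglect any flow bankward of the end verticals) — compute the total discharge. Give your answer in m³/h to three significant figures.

12200 m³/h

w_1 = (2.1 − 1.2)/2 = 0.45 m; q_1 = 0.65 × 0.10 × 0.45 = 0.02925 m³/s
w_2 = (5.6 − 1.2)/2 = 2.2 m; q_2 = 0.95 × 0.23 × 2.2 = 0.4807 m³/s
w_3 = (10.7 − 2.1)/2 = 4.3 m; q_3 = 1.29 × 0.40 × 4.3 = 2.219 m³/s
w_4 = (12.0 − 5.6)/2 = 3.2 m; q_4 = 0.74 × 0.26 × 3.2 = 0.6157 m³/s
w_5 = (12.0 − 10.7)/2 = 0.65 m; q_5 = 0.49 × 0.11 × 0.65 = 0.03504 m³/s
Q = Σ qᵢ = 3.379 m³/s
= 3.379 × 3600 = 12170 m³/h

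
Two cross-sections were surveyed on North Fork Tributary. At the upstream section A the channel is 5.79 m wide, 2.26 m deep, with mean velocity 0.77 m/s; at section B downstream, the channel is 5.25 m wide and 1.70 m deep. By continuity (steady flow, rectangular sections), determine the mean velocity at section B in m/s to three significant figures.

1.13 m/s

Q = A₁V₁ = (5.79×2.26) × 0.77 = 10.08 m³/s
A₂ = 5.25 × 1.70 = 8.925 m²
V₂ = Q/A₂ = 10.08/8.925 = 1.129 m/s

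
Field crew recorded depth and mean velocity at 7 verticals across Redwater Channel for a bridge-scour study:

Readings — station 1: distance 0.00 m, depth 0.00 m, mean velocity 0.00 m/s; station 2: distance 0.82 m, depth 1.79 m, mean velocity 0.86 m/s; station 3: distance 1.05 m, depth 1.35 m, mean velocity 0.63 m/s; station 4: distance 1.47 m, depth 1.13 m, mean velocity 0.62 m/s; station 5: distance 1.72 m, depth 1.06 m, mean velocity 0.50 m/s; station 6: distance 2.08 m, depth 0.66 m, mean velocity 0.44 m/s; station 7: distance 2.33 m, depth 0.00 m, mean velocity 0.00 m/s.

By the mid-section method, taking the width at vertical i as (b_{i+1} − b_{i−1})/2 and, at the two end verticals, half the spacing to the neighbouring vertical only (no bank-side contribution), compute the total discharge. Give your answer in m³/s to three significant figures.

w_2 = (1.05 − 0.00)/2 = 0.525 m; q_2 = 0.86 × 1.79 × 0.525 = 0.8082 m³/s
w_3 = (1.47 − 0.82)/2 = 0.325 m; q_3 = 0.63 × 1.35 × 0.325 = 0.2764 m³/s
w_4 = (1.72 − 1.05)/2 = 0.335 m; q_4 = 0.62 × 1.13 × 0.335 = 0.2347 m³/s
w_5 = (2.08 − 1.47)/2 = 0.305 m; q_5 = 0.50 × 1.06 × 0.305 = 0.1617 m³/s
w_6 = (2.33 − 1.72)/2 = 0.305 m; q_6 = 0.44 × 0.66 × 0.305 = 0.08857 m³/s
Stations 1, 7 contribute zero (depth or velocity is 0).
Q = Σ qᵢ = 1.570 m³/s

1.57 m³/s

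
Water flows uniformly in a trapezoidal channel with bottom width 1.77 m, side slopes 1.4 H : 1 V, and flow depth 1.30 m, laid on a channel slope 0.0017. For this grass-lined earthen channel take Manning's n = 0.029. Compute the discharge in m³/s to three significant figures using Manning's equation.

A = (b + z·y)·y = (1.77 + 1.4×1.30)×1.30 = 4.667 m²
P = b + 2y√(1+z²) = 1.77 + 2×1.30×√(1+1.4²) = 6.243 m
R = A/P = 4.667/6.243 = 0.7475 m
Q = (1/n)·A·R^(2/3)·S^(1/2) = (1/0.029) × 4.667 × 0.7475^(2/3) × 0.0017^(1/2) = 5.465 m³/s

5.47 m³/s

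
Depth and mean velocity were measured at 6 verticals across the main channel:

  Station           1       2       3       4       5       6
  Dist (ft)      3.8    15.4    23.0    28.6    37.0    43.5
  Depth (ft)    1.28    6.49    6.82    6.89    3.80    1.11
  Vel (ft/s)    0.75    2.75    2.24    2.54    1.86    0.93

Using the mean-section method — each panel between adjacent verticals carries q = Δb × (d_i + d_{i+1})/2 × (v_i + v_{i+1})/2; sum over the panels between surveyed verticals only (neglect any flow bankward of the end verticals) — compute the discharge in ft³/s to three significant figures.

Panel 1-2: Δb = 11.6 ft, d̄ = (1.28+6.49)/2 = 3.885, v̄ = (0.75+2.75)/2 = 1.75 → q = 11.6×3.885×1.75 = 78.87 ft³/s
Panel 2-3: Δb = 7.6 ft, d̄ = (6.49+6.82)/2 = 6.655, v̄ = (2.75+2.24)/2 = 2.495 → q = 7.6×6.655×2.495 = 126.2 ft³/s
Panel 3-4: Δb = 5.6 ft, d̄ = (6.82+6.89)/2 = 6.855, v̄ = (2.24+2.54)/2 = 2.39 → q = 5.6×6.855×2.39 = 91.75 ft³/s
Panel 4-5: Δb = 8.4 ft, d̄ = (6.89+3.80)/2 = 5.345, v̄ = (2.54+1.86)/2 = 2.2 → q = 8.4×5.345×2.2 = 98.78 ft³/s
Panel 5-6: Δb = 6.5 ft, d̄ = (3.80+1.11)/2 = 2.455, v̄ = (1.86+0.93)/2 = 1.395 → q = 6.5×2.455×1.395 = 22.26 ft³/s
Q = Σ q = 417.8 ft³/s

418 ft³/s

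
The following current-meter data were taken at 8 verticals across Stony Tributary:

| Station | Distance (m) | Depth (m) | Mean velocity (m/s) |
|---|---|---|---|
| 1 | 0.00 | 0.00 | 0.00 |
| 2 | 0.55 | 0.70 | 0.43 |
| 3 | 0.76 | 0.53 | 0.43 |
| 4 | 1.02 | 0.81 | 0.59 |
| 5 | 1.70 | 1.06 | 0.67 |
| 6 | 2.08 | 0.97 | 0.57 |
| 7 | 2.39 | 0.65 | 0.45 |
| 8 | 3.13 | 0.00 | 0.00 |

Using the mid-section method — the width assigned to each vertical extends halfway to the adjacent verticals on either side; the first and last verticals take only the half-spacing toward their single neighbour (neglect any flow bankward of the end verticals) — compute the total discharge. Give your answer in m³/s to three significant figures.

1.11 m³/s

w_2 = (0.76 − 0.00)/2 = 0.38 m; q_2 = 0.43 × 0.70 × 0.38 = 0.1144 m³/s
w_3 = (1.02 − 0.55)/2 = 0.235 m; q_3 = 0.43 × 0.53 × 0.235 = 0.05356 m³/s
w_4 = (1.70 − 0.76)/2 = 0.47 m; q_4 = 0.59 × 0.81 × 0.47 = 0.2246 m³/s
w_5 = (2.08 − 1.02)/2 = 0.53 m; q_5 = 0.67 × 1.06 × 0.53 = 0.3764 m³/s
w_6 = (2.39 − 1.70)/2 = 0.345 m; q_6 = 0.57 × 0.97 × 0.345 = 0.1908 m³/s
w_7 = (3.13 − 2.08)/2 = 0.525 m; q_7 = 0.45 × 0.65 × 0.525 = 0.1536 m³/s
Stations 1, 8 contribute zero (depth or velocity is 0).
Q = Σ qᵢ = 1.113 m³/s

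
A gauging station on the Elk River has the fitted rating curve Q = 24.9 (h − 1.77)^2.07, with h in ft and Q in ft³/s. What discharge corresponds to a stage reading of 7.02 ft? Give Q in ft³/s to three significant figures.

771 ft³/s

Q = 24.9 × (7.02 − 1.77)^2.07 = 24.9 × 5.25^2.07 = 770.8 ft³/s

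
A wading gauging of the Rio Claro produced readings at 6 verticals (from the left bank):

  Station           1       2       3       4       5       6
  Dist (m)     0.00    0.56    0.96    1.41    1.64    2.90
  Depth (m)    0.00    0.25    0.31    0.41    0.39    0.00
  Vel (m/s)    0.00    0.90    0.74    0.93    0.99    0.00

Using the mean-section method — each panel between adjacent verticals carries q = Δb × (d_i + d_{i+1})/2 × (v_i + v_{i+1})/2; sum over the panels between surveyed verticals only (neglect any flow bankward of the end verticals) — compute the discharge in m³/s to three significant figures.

0.469 m³/s

Panel 1-2: Δb = 0.56 m, d̄ = (0.00+0.25)/2 = 0.125, v̄ = (0.00+0.90)/2 = 0.45 → q = 0.56×0.125×0.45 = 0.03150 m³/s
Panel 2-3: Δb = 0.4 m, d̄ = (0.25+0.31)/2 = 0.28, v̄ = (0.90+0.74)/2 = 0.82 → q = 0.4×0.28×0.82 = 0.09184 m³/s
Panel 3-4: Δb = 0.45 m, d̄ = (0.31+0.41)/2 = 0.36, v̄ = (0.74+0.93)/2 = 0.835 → q = 0.45×0.36×0.835 = 0.1353 m³/s
Panel 4-5: Δb = 0.23 m, d̄ = (0.41+0.39)/2 = 0.4, v̄ = (0.93+0.99)/2 = 0.96 → q = 0.23×0.4×0.96 = 0.08832 m³/s
Panel 5-6: Δb = 1.26 m, d̄ = (0.39+0.00)/2 = 0.195, v̄ = (0.99+0.00)/2 = 0.495 → q = 1.26×0.195×0.495 = 0.1216 m³/s
Q = Σ q = 0.4686 m³/s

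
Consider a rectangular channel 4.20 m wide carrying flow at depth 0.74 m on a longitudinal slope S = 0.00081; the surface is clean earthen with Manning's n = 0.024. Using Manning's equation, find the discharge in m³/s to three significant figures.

A = b·y = 4.20 × 0.74 = 3.108 m²
P = b + 2y = 4.20 + 2×0.74 = 5.680 m
R = A/P = 3.108/5.680 = 0.5472 m
Q = (1/n)·A·R^(2/3)·S^(1/2) = (1/0.024) × 3.108 × 0.5472^(2/3) × 0.00081^(1/2) = 2.466 m³/s

2.47 m³/s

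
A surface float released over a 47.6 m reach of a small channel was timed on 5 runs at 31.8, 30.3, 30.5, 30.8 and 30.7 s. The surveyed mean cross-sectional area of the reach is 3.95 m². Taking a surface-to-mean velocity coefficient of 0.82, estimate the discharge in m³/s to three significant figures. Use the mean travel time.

t̄ = (31.8 + 30.3 + 30.5 + 30.8 + 30.7) / 5 = 30.82 s
v_surface = L / t̄ = 47.6 / 30.82 = 1.544 m/s
v_mean = 0.82 × 1.544 = 1.266 m/s
Q = A × v_mean = 3.95 × 1.266 = 5.002 m³/s

5.00 m³/s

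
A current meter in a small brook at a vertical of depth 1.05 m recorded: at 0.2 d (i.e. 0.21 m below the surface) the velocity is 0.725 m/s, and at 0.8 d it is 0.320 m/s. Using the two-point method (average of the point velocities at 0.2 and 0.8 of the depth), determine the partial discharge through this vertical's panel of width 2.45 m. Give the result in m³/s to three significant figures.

v̄ = (0.725 + 0.320) / 2 = 0.5225 m/s
q = v̄ × d × w = 0.5225 × 1.05 × 2.45 = 1.344 m³/s

1.34 m³/s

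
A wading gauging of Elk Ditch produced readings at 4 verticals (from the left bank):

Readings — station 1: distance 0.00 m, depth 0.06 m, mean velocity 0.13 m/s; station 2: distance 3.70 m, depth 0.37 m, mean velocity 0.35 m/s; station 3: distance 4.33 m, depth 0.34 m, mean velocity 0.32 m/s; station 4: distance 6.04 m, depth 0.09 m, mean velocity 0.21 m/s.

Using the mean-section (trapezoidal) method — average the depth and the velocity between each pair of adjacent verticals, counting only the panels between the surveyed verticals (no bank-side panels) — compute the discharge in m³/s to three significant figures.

0.363 m³/s

Panel 1-2: Δb = 3.7 m, d̄ = (0.06+0.37)/2 = 0.215, v̄ = (0.13+0.35)/2 = 0.24 → q = 3.7×0.215×0.24 = 0.1909 m³/s
Panel 2-3: Δb = 0.63 m, d̄ = (0.37+0.34)/2 = 0.355, v̄ = (0.35+0.32)/2 = 0.335 → q = 0.63×0.355×0.335 = 0.07492 m³/s
Panel 3-4: Δb = 1.71 m, d̄ = (0.34+0.09)/2 = 0.215, v̄ = (0.32+0.21)/2 = 0.265 → q = 1.71×0.215×0.265 = 0.09743 m³/s
Q = Σ q = 0.3633 m³/s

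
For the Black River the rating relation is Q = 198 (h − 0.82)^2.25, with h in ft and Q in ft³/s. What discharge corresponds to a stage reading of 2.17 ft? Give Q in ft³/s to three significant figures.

Q = 198 × (2.17 − 0.82)^2.25 = 198 × 1.35^2.25 = 389.0 ft³/s

389 ft³/s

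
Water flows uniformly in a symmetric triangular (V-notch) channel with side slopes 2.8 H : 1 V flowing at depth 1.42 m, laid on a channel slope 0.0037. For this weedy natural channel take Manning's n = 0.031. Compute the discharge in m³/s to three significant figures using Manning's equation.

A = z·y² = 2.8×1.42² = 5.646 m²
P = 2y√(1+z²) = 2×1.42×√(1+2.8²) = 8.444 m
R = A/P = 5.646/8.444 = 0.6686 m
Q = (1/n)·A·R^(2/3)·S^(1/2) = (1/0.031) × 5.646 × 0.6686^(2/3) × 0.0037^(1/2) = 8.471 m³/s

8.47 m³/s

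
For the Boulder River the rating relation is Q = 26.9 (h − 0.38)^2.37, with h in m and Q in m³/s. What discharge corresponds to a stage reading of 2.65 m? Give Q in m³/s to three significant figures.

188 m³/s

Q = 26.9 × (2.65 − 0.38)^2.37 = 26.9 × 2.27^2.37 = 187.7 m³/s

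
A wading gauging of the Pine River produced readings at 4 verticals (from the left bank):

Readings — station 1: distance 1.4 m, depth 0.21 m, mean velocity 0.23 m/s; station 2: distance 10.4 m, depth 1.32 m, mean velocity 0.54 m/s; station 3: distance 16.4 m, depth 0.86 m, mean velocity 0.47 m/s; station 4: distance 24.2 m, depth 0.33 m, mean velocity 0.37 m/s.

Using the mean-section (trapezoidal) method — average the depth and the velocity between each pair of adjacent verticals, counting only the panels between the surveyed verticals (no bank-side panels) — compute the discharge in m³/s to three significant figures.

Panel 1-2: Δb = 9 m, d̄ = (0.21+1.32)/2 = 0.765, v̄ = (0.23+0.54)/2 = 0.385 → q = 9×0.765×0.385 = 2.651 m³/s
Panel 2-3: Δb = 6 m, d̄ = (1.32+0.86)/2 = 1.09, v̄ = (0.54+0.47)/2 = 0.505 → q = 6×1.09×0.505 = 3.303 m³/s
Panel 3-4: Δb = 7.8 m, d̄ = (0.86+0.33)/2 = 0.595, v̄ = (0.47+0.37)/2 = 0.42 → q = 7.8×0.595×0.42 = 1.949 m³/s
Q = Σ q = 7.903 m³/s

7.90 m³/s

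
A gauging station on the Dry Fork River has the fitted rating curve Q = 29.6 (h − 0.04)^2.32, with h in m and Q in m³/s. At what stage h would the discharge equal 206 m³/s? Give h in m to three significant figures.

2.35 m

h − h₀ = (Q/C)^(1/b) = (206/29.6)^(1/2.32) = 2.308 m
h = 0.04 + 2.308 = 2.348 m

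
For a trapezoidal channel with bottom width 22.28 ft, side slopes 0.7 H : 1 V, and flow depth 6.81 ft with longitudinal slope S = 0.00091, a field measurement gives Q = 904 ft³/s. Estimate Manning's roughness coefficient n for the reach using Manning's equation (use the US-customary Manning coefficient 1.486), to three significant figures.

0.0258

A = (b + z·y)·y = (22.28 + 0.7×6.81)×6.81 = 184.2 ft²
P = b + 2y√(1+z²) = 22.28 + 2×6.81×√(1+0.7²) = 38.91 ft
R = A/P = 184.2/38.91 = 4.734 ft
n = (1.486/Q)·A·R^(2/3)·S^(1/2) = (1.486/904) × 184.2 × 2.819 × 0.03017 = 0.02575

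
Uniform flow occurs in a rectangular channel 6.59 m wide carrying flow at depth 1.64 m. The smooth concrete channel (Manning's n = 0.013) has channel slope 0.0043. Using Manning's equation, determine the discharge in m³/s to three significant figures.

A = b·y = 6.59 × 1.64 = 10.81 m²
P = b + 2y = 6.59 + 2×1.64 = 9.870 m
R = A/P = 10.81/9.870 = 1.095 m
Q = (1/n)·A·R^(2/3)·S^(1/2) = (1/0.013) × 10.81 × 1.095^(2/3) × 0.0043^(1/2) = 57.92 m³/s

57.9 m³/s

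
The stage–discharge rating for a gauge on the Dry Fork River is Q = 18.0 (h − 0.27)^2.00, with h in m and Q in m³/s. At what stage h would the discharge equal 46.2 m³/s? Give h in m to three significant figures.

h − h₀ = (Q/C)^(1/b) = (46.2/18.0)^(1/2.00) = 1.602 m
h = 0.27 + 1.602 = 1.872 m

1.87 m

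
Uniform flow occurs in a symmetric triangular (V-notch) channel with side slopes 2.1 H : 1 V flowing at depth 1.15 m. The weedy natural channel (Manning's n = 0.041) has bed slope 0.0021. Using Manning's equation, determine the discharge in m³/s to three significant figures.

2.01 m³/s

A = z·y² = 2.1×1.15² = 2.777 m²
P = 2y√(1+z²) = 2×1.15×√(1+2.1²) = 5.350 m
R = A/P = 2.777/5.350 = 0.5191 m
Q = (1/n)·A·R^(2/3)·S^(1/2) = (1/0.041) × 2.777 × 0.5191^(2/3) × 0.0021^(1/2) = 2.005 m³/s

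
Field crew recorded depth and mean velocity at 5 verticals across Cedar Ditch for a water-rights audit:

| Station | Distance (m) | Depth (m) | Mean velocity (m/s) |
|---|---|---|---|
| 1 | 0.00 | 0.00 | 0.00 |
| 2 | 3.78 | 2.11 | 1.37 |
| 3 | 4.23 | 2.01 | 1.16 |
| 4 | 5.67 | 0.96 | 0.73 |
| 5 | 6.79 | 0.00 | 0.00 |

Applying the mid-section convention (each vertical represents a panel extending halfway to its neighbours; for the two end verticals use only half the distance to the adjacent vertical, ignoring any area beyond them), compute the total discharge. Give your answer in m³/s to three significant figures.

9.21 m³/s

w_2 = (4.23 − 0.00)/2 = 2.115 m; q_2 = 1.37 × 2.11 × 2.115 = 6.114 m³/s
w_3 = (5.67 − 3.78)/2 = 0.945 m; q_3 = 1.16 × 2.01 × 0.945 = 2.203 m³/s
w_4 = (6.79 − 4.23)/2 = 1.28 m; q_4 = 0.73 × 0.96 × 1.28 = 0.8970 m³/s
Stations 1, 5 contribute zero (depth or velocity is 0).
Q = Σ qᵢ = 9.214 m³/s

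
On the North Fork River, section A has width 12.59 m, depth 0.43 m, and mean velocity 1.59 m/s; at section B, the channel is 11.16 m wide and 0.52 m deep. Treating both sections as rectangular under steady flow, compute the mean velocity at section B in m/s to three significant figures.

1.48 m/s

Q = A₁V₁ = (12.59×0.43) × 1.59 = 8.608 m³/s
A₂ = 11.16 × 0.52 = 5.803 m²
V₂ = Q/A₂ = 8.608/5.803 = 1.483 m/s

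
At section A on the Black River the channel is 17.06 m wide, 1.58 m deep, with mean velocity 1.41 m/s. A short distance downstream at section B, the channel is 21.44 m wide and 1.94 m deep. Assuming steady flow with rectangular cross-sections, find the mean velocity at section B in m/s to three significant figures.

Q = A₁V₁ = (17.06×1.58) × 1.41 = 38.01 m³/s
A₂ = 21.44 × 1.94 = 41.59 m²
V₂ = Q/A₂ = 38.01/41.59 = 0.9138 m/s

0.914 m/s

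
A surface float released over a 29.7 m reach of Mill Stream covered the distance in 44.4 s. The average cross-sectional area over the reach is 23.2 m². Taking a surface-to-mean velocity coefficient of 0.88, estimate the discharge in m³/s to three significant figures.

v_surface = L / t̄ = 29.7 / 44.4 = 0.6689 m/s
v_mean = 0.88 × 0.6689 = 0.5886 m/s
Q = A × v_mean = 23.2 × 0.5886 = 13.66 m³/s

13.7 m³/s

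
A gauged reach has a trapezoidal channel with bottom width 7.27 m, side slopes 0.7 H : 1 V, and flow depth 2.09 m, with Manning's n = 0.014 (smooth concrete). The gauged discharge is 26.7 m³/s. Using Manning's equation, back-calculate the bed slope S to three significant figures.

A = (b + z·y)·y = (7.27 + 0.7×2.09)×2.09 = 18.25 m²
P = b + 2y√(1+z²) = 7.27 + 2×2.09×√(1+0.7²) = 12.37 m
R = A/P = 18.25/12.37 = 1.475 m
S = (Q·n / (1·A·R^(2/3)))² = (26.7×0.014 / (1×18.25×1.296))² = 0.0002498

0.000250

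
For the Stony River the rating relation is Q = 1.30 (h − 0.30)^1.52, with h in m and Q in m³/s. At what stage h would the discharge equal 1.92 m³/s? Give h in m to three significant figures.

h − h₀ = (Q/C)^(1/b) = (1.92/1.30)^(1/1.52) = 1.292 m
h = 0.30 + 1.292 = 1.592 m

1.59 m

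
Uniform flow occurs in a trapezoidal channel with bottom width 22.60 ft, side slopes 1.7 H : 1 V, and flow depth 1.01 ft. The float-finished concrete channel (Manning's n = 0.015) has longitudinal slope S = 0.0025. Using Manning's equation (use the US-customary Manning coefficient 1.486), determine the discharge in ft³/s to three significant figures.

A = (b + z·y)·y = (22.60 + 1.7×1.01)×1.01 = 24.56 ft²
P = b + 2y√(1+z²) = 22.60 + 2×1.01×√(1+1.7²) = 26.58 ft
R = A/P = 24.56/26.58 = 0.9239 ft
Q = (1.486/n)·A·R^(2/3)·S^(1/2) = (1.486/0.015) × 24.56 × 0.9239^(2/3) × 0.0025^(1/2) = 115.4 ft³/s

115 ft³/s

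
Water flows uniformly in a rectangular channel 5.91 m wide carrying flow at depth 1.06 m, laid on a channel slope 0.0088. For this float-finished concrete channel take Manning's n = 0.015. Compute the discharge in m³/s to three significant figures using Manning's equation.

A = b·y = 5.91 × 1.06 = 6.265 m²
P = b + 2y = 5.91 + 2×1.06 = 8.030 m
R = A/P = 6.265/8.030 = 0.7801 m
Q = (1/n)·A·R^(2/3)·S^(1/2) = (1/0.015) × 6.265 × 0.7801^(2/3) × 0.0088^(1/2) = 33.20 m³/s

33.2 m³/s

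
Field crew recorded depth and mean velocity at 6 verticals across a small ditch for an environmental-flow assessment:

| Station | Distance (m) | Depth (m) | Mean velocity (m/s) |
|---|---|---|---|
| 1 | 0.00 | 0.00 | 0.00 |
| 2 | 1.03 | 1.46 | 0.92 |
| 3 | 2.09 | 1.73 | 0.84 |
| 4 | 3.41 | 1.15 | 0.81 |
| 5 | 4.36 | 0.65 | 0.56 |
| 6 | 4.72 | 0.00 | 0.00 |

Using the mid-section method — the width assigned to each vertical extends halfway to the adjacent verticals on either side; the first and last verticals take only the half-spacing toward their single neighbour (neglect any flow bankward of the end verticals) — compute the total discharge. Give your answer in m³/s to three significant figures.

w_2 = (2.09 − 0.00)/2 = 1.045 m; q_2 = 0.92 × 1.46 × 1.045 = 1.404 m³/s
w_3 = (3.41 − 1.03)/2 = 1.19 m; q_3 = 0.84 × 1.73 × 1.19 = 1.729 m³/s
w_4 = (4.36 − 2.09)/2 = 1.135 m; q_4 = 0.81 × 1.15 × 1.135 = 1.057 m³/s
w_5 = (4.72 − 3.41)/2 = 0.655 m; q_5 = 0.56 × 0.65 × 0.655 = 0.2384 m³/s
Stations 1, 6 contribute zero (depth or velocity is 0).
Q = Σ qᵢ = 4.429 m³/s

4.43 m³/s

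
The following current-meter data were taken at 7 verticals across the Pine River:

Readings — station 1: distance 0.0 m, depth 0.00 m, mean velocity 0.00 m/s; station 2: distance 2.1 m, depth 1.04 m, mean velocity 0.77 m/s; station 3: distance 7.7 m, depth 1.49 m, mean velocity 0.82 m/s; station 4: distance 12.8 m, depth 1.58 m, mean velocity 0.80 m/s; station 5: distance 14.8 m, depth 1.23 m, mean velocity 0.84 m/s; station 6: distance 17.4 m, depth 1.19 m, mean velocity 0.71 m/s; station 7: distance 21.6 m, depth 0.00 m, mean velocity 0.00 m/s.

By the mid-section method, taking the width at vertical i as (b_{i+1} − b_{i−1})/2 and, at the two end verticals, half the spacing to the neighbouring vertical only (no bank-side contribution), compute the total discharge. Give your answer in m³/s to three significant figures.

19.4 m³/s

w_2 = (7.7 − 0.0)/2 = 3.85 m; q_2 = 0.77 × 1.04 × 3.85 = 3.083 m³/s
w_3 = (12.8 − 2.1)/2 = 5.35 m; q_3 = 0.82 × 1.49 × 5.35 = 6.537 m³/s
w_4 = (14.8 − 7.7)/2 = 3.55 m; q_4 = 0.80 × 1.58 × 3.55 = 4.487 m³/s
w_5 = (17.4 − 12.8)/2 = 2.3 m; q_5 = 0.84 × 1.23 × 2.3 = 2.376 m³/s
w_6 = (21.6 − 14.8)/2 = 3.4 m; q_6 = 0.71 × 1.19 × 3.4 = 2.873 m³/s
Stations 1, 7 contribute zero (depth or velocity is 0).
Q = Σ qᵢ = 19.36 m³/s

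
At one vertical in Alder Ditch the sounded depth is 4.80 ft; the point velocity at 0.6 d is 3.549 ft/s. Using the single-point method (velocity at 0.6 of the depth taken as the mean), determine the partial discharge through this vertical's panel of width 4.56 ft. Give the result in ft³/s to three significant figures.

77.7 ft³/s

v̄ = v₀.₆ = 3.549 ft/s
q = v̄ × d × w = 3.549 × 4.80 × 4.56 = 77.68 ft³/s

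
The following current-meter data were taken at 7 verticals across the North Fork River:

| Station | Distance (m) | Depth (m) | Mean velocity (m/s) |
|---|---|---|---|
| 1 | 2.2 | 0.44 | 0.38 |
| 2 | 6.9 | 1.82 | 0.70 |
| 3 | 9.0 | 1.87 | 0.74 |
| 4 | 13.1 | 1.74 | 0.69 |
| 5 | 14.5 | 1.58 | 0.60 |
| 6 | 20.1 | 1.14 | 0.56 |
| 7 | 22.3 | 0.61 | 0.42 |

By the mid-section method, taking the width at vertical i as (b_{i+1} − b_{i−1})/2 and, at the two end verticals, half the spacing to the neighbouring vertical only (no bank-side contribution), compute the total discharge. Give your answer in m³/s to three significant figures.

18.4 m³/s

w_1 = (6.9 − 2.2)/2 = 2.35 m; q_1 = 0.38 × 0.44 × 2.35 = 0.3929 m³/s
w_2 = (9.0 − 2.2)/2 = 3.4 m; q_2 = 0.70 × 1.82 × 3.4 = 4.332 m³/s
w_3 = (13.1 − 6.9)/2 = 3.1 m; q_3 = 0.74 × 1.87 × 3.1 = 4.290 m³/s
w_4 = (14.5 − 9.0)/2 = 2.75 m; q_4 = 0.69 × 1.74 × 2.75 = 3.302 m³/s
w_5 = (20.1 − 13.1)/2 = 3.5 m; q_5 = 0.60 × 1.58 × 3.5 = 3.318 m³/s
w_6 = (22.3 − 14.5)/2 = 3.9 m; q_6 = 0.56 × 1.14 × 3.9 = 2.490 m³/s
w_7 = (22.3 − 20.1)/2 = 1.1 m; q_7 = 0.42 × 0.61 × 1.1 = 0.2818 m³/s
Q = Σ qᵢ = 18.41 m³/s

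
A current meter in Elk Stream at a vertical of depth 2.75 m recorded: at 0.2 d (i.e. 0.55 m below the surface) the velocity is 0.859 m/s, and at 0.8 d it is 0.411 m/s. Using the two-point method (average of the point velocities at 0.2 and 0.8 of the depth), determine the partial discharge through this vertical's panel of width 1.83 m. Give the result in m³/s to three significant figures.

3.20 m³/s

v̄ = (0.859 + 0.411) / 2 = 0.6350 m/s
q = v̄ × d × w = 0.6350 × 2.75 × 1.83 = 3.196 m³/s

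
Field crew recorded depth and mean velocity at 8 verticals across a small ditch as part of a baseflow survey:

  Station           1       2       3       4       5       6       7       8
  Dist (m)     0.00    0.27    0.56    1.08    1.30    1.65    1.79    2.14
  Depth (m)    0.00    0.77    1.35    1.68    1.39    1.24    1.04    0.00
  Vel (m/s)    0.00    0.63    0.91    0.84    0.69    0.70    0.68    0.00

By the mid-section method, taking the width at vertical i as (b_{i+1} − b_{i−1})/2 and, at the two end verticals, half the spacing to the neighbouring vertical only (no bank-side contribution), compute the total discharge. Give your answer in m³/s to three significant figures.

w_2 = (0.56 − 0.00)/2 = 0.28 m; q_2 = 0.63 × 0.77 × 0.28 = 0.1358 m³/s
w_3 = (1.08 − 0.27)/2 = 0.405 m; q_3 = 0.91 × 1.35 × 0.405 = 0.4975 m³/s
w_4 = (1.30 − 0.56)/2 = 0.37 m; q_4 = 0.84 × 1.68 × 0.37 = 0.5221 m³/s
w_5 = (1.65 − 1.08)/2 = 0.285 m; q_5 = 0.69 × 1.39 × 0.285 = 0.2733 m³/s
w_6 = (1.79 − 1.30)/2 = 0.245 m; q_6 = 0.70 × 1.24 × 0.245 = 0.2127 m³/s
w_7 = (2.14 − 1.65)/2 = 0.245 m; q_7 = 0.68 × 1.04 × 0.245 = 0.1733 m³/s
Stations 1, 8 contribute zero (depth or velocity is 0).
Q = Σ qᵢ = 1.815 m³/s

1.81 m³/s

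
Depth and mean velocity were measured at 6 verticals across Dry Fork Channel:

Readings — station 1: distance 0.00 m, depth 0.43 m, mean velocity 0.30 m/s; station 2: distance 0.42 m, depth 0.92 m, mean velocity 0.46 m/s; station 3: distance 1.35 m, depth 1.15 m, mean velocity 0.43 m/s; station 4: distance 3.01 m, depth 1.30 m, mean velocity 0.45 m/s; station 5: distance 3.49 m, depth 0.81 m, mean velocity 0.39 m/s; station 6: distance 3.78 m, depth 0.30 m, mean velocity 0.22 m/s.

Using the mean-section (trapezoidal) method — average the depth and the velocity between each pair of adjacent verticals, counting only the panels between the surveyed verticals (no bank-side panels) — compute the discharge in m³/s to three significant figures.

1.69 m³/s

Panel 1-2: Δb = 0.42 m, d̄ = (0.43+0.92)/2 = 0.675, v̄ = (0.30+0.46)/2 = 0.38 → q = 0.42×0.675×0.38 = 0.1077 m³/s
Panel 2-3: Δb = 0.93 m, d̄ = (0.92+1.15)/2 = 1.035, v̄ = (0.46+0.43)/2 = 0.445 → q = 0.93×1.035×0.445 = 0.4283 m³/s
Panel 3-4: Δb = 1.66 m, d̄ = (1.15+1.30)/2 = 1.225, v̄ = (0.43+0.45)/2 = 0.44 → q = 1.66×1.225×0.44 = 0.8947 m³/s
Panel 4-5: Δb = 0.48 m, d̄ = (1.30+0.81)/2 = 1.055, v̄ = (0.45+0.39)/2 = 0.42 → q = 0.48×1.055×0.42 = 0.2127 m³/s
Panel 5-6: Δb = 0.29 m, d̄ = (0.81+0.30)/2 = 0.555, v̄ = (0.39+0.22)/2 = 0.305 → q = 0.29×0.555×0.305 = 0.04909 m³/s
Q = Σ q = 1.693 m³/s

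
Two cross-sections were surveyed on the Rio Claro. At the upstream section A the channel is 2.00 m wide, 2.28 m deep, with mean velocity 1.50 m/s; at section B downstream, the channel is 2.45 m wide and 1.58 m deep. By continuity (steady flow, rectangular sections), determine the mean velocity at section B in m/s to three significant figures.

Q = A₁V₁ = (2.00×2.28) × 1.50 = 6.840 m³/s
A₂ = 2.45 × 1.58 = 3.871 m²
V₂ = Q/A₂ = 6.840/3.871 = 1.767 m/s

1.77 m/s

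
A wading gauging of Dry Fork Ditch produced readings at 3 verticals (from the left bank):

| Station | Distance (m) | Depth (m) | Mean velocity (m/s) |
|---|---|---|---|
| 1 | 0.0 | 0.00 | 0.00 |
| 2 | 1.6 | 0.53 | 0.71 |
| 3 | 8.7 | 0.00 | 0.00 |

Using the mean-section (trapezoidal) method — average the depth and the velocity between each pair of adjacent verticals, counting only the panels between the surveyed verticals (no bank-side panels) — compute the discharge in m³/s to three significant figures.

Panel 1-2: Δb = 1.6 m, d̄ = (0.00+0.53)/2 = 0.265, v̄ = (0.00+0.71)/2 = 0.355 → q = 1.6×0.265×0.355 = 0.1505 m³/s
Panel 2-3: Δb = 7.1 m, d̄ = (0.53+0.00)/2 = 0.265, v̄ = (0.71+0.00)/2 = 0.355 → q = 7.1×0.265×0.355 = 0.6679 m³/s
Q = Σ q = 0.8185 m³/s

0.818 m³/s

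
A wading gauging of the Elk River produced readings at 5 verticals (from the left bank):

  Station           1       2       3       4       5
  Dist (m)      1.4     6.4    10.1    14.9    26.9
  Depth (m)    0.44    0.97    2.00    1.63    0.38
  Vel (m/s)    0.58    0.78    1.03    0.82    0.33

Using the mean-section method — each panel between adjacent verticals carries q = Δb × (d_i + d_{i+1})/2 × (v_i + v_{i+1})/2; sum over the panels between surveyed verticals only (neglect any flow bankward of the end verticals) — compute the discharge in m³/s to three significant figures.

22.4 m³/s

Panel 1-2: Δb = 5 m, d̄ = (0.44+0.97)/2 = 0.705, v̄ = (0.58+0.78)/2 = 0.68 → q = 5×0.705×0.68 = 2.397 m³/s
Panel 2-3: Δb = 3.7 m, d̄ = (0.97+2.00)/2 = 1.485, v̄ = (0.78+1.03)/2 = 0.905 → q = 3.7×1.485×0.905 = 4.973 m³/s
Panel 3-4: Δb = 4.8 m, d̄ = (2.00+1.63)/2 = 1.815, v̄ = (1.03+0.82)/2 = 0.925 → q = 4.8×1.815×0.925 = 8.059 m³/s
Panel 4-5: Δb = 12 m, d̄ = (1.63+0.38)/2 = 1.005, v̄ = (0.82+0.33)/2 = 0.575 → q = 12×1.005×0.575 = 6.935 m³/s
Q = Σ q = 22.36 m³/s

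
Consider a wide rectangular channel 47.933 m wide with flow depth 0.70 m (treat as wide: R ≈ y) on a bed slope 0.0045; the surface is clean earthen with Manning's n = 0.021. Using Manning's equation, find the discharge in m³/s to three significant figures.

84.5 m³/s

A = b·y = 47.933 × 0.70 = 33.55 m²
Wide channel: R ≈ y = 0.70 m
Q = (1/n)·A·R^(2/3)·S^(1/2) = (1/0.021) × 33.55 × 0.7000^(2/3) × 0.0045^(1/2) = 84.50 m³/s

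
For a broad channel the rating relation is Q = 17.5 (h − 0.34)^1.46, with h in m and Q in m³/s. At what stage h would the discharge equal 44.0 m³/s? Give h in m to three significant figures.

h − h₀ = (Q/C)^(1/b) = (44.0/17.5)^(1/1.46) = 1.880 m
h = 0.34 + 1.880 = 2.220 m

2.22 m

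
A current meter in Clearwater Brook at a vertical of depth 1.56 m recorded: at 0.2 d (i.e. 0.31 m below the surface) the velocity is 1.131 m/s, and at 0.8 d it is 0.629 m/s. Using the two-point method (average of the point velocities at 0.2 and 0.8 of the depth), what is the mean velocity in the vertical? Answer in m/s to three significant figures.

v̄ = (1.131 + 0.629) / 2 = 0.8800 m/s

0.880 m/s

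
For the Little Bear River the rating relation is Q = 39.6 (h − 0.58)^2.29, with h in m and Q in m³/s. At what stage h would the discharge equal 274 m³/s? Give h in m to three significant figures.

h − h₀ = (Q/C)^(1/b) = (274/39.6)^(1/2.29) = 2.327 m
h = 0.58 + 2.327 = 2.907 m

2.91 m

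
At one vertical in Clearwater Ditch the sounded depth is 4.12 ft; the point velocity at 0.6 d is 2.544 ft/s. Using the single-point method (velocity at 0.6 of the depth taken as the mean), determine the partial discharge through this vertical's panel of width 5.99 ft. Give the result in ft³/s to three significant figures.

62.8 ft³/s

v̄ = v₀.₆ = 2.544 ft/s
q = v̄ × d × w = 2.544 × 4.12 × 5.99 = 62.78 ft³/s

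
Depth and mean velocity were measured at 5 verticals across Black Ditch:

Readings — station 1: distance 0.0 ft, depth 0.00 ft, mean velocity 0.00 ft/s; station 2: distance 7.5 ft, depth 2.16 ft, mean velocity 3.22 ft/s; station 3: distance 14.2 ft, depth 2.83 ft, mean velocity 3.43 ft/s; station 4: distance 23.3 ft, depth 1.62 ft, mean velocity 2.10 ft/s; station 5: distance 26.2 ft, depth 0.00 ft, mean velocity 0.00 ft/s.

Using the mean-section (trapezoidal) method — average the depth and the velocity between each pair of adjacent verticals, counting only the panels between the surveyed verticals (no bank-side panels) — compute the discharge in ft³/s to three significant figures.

Panel 1-2: Δb = 7.5 ft, d̄ = (0.00+2.16)/2 = 1.08, v̄ = (0.00+3.22)/2 = 1.61 → q = 7.5×1.08×1.61 = 13.04 ft³/s
Panel 2-3: Δb = 6.7 ft, d̄ = (2.16+2.83)/2 = 2.495, v̄ = (3.22+3.43)/2 = 3.325 → q = 6.7×2.495×3.325 = 55.58 ft³/s
Panel 3-4: Δb = 9.1 ft, d̄ = (2.83+1.62)/2 = 2.225, v̄ = (3.43+2.10)/2 = 2.765 → q = 9.1×2.225×2.765 = 55.98 ft³/s
Panel 4-5: Δb = 2.9 ft, d̄ = (1.62+0.00)/2 = 0.81, v̄ = (2.10+0.00)/2 = 1.05 → q = 2.9×0.81×1.05 = 2.466 ft³/s
Q = Σ q = 127.1 ft³/s

127 ft³/s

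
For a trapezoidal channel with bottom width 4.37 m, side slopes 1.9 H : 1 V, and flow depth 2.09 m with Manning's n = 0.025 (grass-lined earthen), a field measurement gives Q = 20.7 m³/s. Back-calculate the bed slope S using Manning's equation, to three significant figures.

0.000617

A = (b + z·y)·y = (4.37 + 1.9×2.09)×2.09 = 17.43 m²
P = b + 2y√(1+z²) = 4.37 + 2×2.09×√(1+1.9²) = 13.34 m
R = A/P = 17.43/13.34 = 1.306 m
S = (Q·n / (1·A·R^(2/3)))² = (20.7×0.025 / (1×17.43×1.195))² = 0.0006171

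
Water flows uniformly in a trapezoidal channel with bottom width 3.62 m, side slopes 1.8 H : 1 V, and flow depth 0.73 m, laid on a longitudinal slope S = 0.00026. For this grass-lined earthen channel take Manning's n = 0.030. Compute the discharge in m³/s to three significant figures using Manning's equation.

A = (b + z·y)·y = (3.62 + 1.8×0.73)×0.73 = 3.602 m²
P = b + 2y√(1+z²) = 3.62 + 2×0.73×√(1+1.8²) = 6.626 m
R = A/P = 3.602/6.626 = 0.5436 m
Q = (1/n)·A·R^(2/3)·S^(1/2) = (1/0.030) × 3.602 × 0.5436^(2/3) × 0.00026^(1/2) = 1.289 m³/s

1.29 m³/s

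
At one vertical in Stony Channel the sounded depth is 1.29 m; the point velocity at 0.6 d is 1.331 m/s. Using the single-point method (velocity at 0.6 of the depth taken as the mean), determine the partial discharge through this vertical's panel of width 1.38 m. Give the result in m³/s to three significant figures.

2.37 m³/s

v̄ = v₀.₆ = 1.331 m/s
q = v̄ × d × w = 1.331 × 1.29 × 1.38 = 2.369 m³/s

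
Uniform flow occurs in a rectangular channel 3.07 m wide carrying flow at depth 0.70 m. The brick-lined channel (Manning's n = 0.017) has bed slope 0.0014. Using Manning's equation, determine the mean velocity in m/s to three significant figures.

1.35 m/s

A = b·y = 3.07 × 0.70 = 2.149 m²
P = b + 2y = 3.07 + 2×0.70 = 4.470 m
R = A/P = 2.149/4.470 = 0.4808 m
Q = (1/n)·A·R^(2/3)·S^(1/2) = (1/0.017) × 2.149 × 0.4808^(2/3) × 0.0014^(1/2) = 2.903 m³/s
V = Q/A = 2.903/2.149 = 1.351 m/s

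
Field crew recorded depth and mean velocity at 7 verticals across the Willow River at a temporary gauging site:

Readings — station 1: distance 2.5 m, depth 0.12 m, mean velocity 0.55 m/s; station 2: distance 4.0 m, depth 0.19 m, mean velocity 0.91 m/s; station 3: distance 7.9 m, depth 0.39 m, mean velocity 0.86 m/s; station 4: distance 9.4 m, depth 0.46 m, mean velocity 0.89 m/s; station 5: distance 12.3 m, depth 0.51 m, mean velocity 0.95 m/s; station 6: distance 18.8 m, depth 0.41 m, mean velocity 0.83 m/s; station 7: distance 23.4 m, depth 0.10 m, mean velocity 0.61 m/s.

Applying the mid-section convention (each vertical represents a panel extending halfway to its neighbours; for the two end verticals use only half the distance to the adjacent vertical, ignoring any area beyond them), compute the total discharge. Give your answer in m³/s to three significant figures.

6.63 m³/s

w_1 = (4.0 − 2.5)/2 = 0.75 m; q_1 = 0.55 × 0.12 × 0.75 = 0.04950 m³/s
w_2 = (7.9 − 2.5)/2 = 2.7 m; q_2 = 0.91 × 0.19 × 2.7 = 0.4668 m³/s
w_3 = (9.4 − 4.0)/2 = 2.7 m; q_3 = 0.86 × 0.39 × 2.7 = 0.9056 m³/s
w_4 = (12.3 − 7.9)/2 = 2.2 m; q_4 = 0.89 × 0.46 × 2.2 = 0.9007 m³/s
w_5 = (18.8 − 9.4)/2 = 4.7 m; q_5 = 0.95 × 0.51 × 4.7 = 2.277 m³/s
w_6 = (23.4 − 12.3)/2 = 5.55 m; q_6 = 0.83 × 0.41 × 5.55 = 1.889 m³/s
w_7 = (23.4 − 18.8)/2 = 2.3 m; q_7 = 0.61 × 0.10 × 2.3 = 0.1403 m³/s
Q = Σ qᵢ = 6.629 m³/s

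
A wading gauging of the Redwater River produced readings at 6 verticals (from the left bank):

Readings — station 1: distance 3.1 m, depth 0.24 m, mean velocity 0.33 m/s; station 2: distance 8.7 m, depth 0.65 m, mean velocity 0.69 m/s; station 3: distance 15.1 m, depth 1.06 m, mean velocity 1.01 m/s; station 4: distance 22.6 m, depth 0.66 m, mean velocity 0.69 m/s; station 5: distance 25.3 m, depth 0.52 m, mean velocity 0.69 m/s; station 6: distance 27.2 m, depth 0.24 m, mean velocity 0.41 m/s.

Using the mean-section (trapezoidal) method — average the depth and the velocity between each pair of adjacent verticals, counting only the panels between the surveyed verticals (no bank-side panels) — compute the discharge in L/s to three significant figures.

Panel 1-2: Δb = 5.6 m, d̄ = (0.24+0.65)/2 = 0.445, v̄ = (0.33+0.69)/2 = 0.51 → q = 5.6×0.445×0.51 = 1.271 m³/s
Panel 2-3: Δb = 6.4 m, d̄ = (0.65+1.06)/2 = 0.855, v̄ = (0.69+1.01)/2 = 0.85 → q = 6.4×0.855×0.85 = 4.651 m³/s
Panel 3-4: Δb = 7.5 m, d̄ = (1.06+0.66)/2 = 0.86, v̄ = (1.01+0.69)/2 = 0.85 → q = 7.5×0.86×0.85 = 5.483 m³/s
Panel 4-5: Δb = 2.7 m, d̄ = (0.66+0.52)/2 = 0.59, v̄ = (0.69+0.69)/2 = 0.69 → q = 2.7×0.59×0.69 = 1.099 m³/s
Panel 5-6: Δb = 1.9 m, d̄ = (0.52+0.24)/2 = 0.38, v̄ = (0.69+0.41)/2 = 0.55 → q = 1.9×0.38×0.55 = 0.3971 m³/s
Q = Σ q = 12.90 m³/s
= 12.90 × 1000 = 12900 L/s

12900 L/s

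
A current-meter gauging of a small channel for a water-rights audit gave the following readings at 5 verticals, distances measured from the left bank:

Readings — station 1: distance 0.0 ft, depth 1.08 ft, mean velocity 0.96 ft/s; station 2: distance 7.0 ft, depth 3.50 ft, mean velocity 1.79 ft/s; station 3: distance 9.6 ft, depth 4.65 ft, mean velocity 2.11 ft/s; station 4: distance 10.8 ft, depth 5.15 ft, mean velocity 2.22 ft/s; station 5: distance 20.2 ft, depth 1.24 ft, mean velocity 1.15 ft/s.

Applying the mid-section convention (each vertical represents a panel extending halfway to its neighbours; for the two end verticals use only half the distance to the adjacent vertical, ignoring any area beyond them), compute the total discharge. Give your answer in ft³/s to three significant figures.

w_1 = (7.0 − 0.0)/2 = 3.5 ft; q_1 = 0.96 × 1.08 × 3.5 = 3.629 ft³/s
w_2 = (9.6 − 0.0)/2 = 4.8 ft; q_2 = 1.79 × 3.50 × 4.8 = 30.07 ft³/s
w_3 = (10.8 − 7.0)/2 = 1.9 ft; q_3 = 2.11 × 4.65 × 1.9 = 18.64 ft³/s
w_4 = (20.2 − 9.6)/2 = 5.3 ft; q_4 = 2.22 × 5.15 × 5.3 = 60.59 ft³/s
w_5 = (20.2 − 10.8)/2 = 4.7 ft; q_5 = 1.15 × 1.24 × 4.7 = 6.702 ft³/s
Q = Σ qᵢ = 119.6 ft³/s

120 ft³/s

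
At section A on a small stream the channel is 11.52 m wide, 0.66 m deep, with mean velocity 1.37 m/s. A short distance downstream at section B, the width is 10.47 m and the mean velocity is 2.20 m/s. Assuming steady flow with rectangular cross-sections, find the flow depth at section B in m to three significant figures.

0.452 m

Q = A₁V₁ = (11.52×0.66) × 1.37 = 10.42 m³/s
d₂ = Q/(b₂ V₂) = 10.42/(10.47×2.20) = 0.4522 m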